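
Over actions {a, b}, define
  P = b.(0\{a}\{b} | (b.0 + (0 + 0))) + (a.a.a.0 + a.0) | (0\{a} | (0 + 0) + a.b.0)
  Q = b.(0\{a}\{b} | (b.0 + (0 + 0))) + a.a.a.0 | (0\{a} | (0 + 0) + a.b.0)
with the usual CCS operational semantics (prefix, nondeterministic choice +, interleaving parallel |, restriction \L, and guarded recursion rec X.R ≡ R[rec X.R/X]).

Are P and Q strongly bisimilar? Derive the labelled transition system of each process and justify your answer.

Reachable graph of P (14 states):
  s0 = b.(0\{a}\{b} | (b.0 + (0 + 0))) + (a.a.a.0 + a.0) | (0\{a} | (0 + 0) + a.b.0) ⊢ ··a··> s1, ··a··> s2, ··a··> s3, ··b··> s4
  s1 = (a.a.a.0 + a.0) | b.0 ⊢ ··a··> s5, ··a··> s6, ··b··> s7
  s2 = 0 | (0\{a} | (0 + 0) + a.b.0) ⊢ ··a··> s5
  s3 = a.a.0 | (0\{a} | (0 + 0) + a.b.0) ⊢ ··a··> s6, ··a··> s8
  s4 = 0\{a}\{b} | (b.0 + (0 + 0)) ⊢ ··b··> s9
  s5 = 0 | b.0 ⊢ ··b··> s10
  s6 = a.a.0 | b.0 ⊢ ··a··> s11, ··b··> s12
  s7 = (a.a.a.0 + a.0) | 0 ⊢ ··a··> s10, ··a··> s12
  s8 = a.0 | (0\{a} | (0 + 0) + a.b.0) ⊢ ··a··> s11, ··a··> s2
  s9 = 0\{a}\{b} | 0 ⊢ (no moves)
  s10 = 0 | 0 ⊢ (no moves)
  s11 = a.0 | b.0 ⊢ ··a··> s5, ··b··> s13
  s12 = a.a.0 | 0 ⊢ ··a··> s13
  s13 = a.0 | 0 ⊢ ··a··> s10
Reachable graph of Q (14 states):
  t0 = b.(0\{a}\{b} | (b.0 + (0 + 0))) + a.a.a.0 | (0\{a} | (0 + 0) + a.b.0) ⊢ ··a··> t1, ··a··> t2, ··b··> t3
  t1 = a.a.0 | (0\{a} | (0 + 0) + a.b.0) ⊢ ··a··> t4, ··a··> t5
  t2 = a.a.a.0 | b.0 ⊢ ··a··> t5, ··b··> t6
  t3 = 0\{a}\{b} | (b.0 + (0 + 0)) ⊢ ··b··> t7
  t4 = a.0 | (0\{a} | (0 + 0) + a.b.0) ⊢ ··a··> t8, ··a··> t9
  t5 = a.a.0 | b.0 ⊢ ··a··> t9, ··b··> t10
  t6 = a.a.a.0 | 0 ⊢ ··a··> t10
  t7 = 0\{a}\{b} | 0 ⊢ (no moves)
  t8 = 0 | (0\{a} | (0 + 0) + a.b.0) ⊢ ··a··> t11
  t9 = a.0 | b.0 ⊢ ··a··> t11, ··b··> t12
  t10 = a.a.0 | 0 ⊢ ··a··> t12
  t11 = 0 | b.0 ⊢ ··b··> t13
  t12 = a.0 | 0 ⊢ ··a··> t13
  t13 = 0 | 0 ⊢ (no moves)
Partition-refinement fixed point:
  B0 = {s0}
  B1 = {s3, t1}
  B2 = {s8, t4}
  B3 = {s11, t9}
  B4 = {s4, s5, t11, t3}
  B5 = {s10, s9, t13, t7}
  B6 = {s13, t12}
  B7 = {s2, t8}
  B8 = {s6, t5}
  B9 = {s12, t10}
  B10 = {s1}
  B11 = {s7}
  B12 = {t0}
  B13 = {t2}
  B14 = {t6}
s0 ∈ B0, t0 ∈ B12 → different blocks

NO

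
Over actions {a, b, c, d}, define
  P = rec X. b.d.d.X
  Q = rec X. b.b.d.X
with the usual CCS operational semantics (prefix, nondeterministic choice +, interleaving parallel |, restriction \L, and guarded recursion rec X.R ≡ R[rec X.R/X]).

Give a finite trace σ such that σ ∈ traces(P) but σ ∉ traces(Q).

bd

Reachable graph of P (3 states):
  p0 = rec X. b.d.d.X :: ··b··> p1
  p1 = d.d.(rec X. b.d.d.X) :: ··d··> p2
  p2 = d.(rec X. b.d.d.X) :: ··d··> p0
Reachable graph of Q (3 states):
  q0 = rec X. b.b.d.X :: ··b··> q1
  q1 = b.d.(rec X. b.b.d.X) :: ··b··> q2
  q2 = d.(rec X. b.b.d.X) :: ··d··> q0
Executing bd from P (initial set {p0}):
  after b @ step 1: {p1}
  after d @ step 2: {p2}
  ✓ P
Executing bd from Q (initial set {q0}):
  after b @ step 1: {q1}
  after d @ step 2: no successor for Q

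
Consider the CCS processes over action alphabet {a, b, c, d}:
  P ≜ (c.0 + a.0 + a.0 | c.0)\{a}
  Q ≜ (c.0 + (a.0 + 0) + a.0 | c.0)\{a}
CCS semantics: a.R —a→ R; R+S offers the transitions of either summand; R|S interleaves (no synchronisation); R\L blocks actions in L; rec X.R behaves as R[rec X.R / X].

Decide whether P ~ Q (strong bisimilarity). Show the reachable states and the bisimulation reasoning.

P ~ Q

Reachable graph of P (3 states):
  m0 = (c.0 + a.0 + a.0 | c.0)\{a} ⊢ =c=> m1, =c=> m2
  m1 = (a.0 | 0)\{a} ⊢ ·
  m2 = 0\{a} ⊢ ·
Reachable graph of Q (3 states):
  n0 = (c.0 + (a.0 + 0) + a.0 | c.0)\{a} ⊢ =c=> n1, =c=> n2
  n1 = (a.0 | 0)\{a} ⊢ ·
  n2 = 0\{a} ⊢ ·
Partition-refinement fixed point:
  B0 = {m0, n0}
  B1 = {m1, m2, n1, n2}
m0 ∈ B0, n0 ∈ B0 → same block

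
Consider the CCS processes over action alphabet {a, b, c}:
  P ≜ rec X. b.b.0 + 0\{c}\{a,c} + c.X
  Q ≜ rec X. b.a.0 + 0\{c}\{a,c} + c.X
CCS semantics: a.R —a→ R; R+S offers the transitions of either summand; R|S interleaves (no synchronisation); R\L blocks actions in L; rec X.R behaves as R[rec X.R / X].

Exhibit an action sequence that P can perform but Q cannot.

bb

LTS(P): 3 reachable states
  u0 = rec X. b.b.0 + 0\{c}\{a,c} + c.X | ··b··> u1, ··c··> u0
  u1 = b.0 | ··b··> u2
  u2 = 0 | ∅
LTS(Q): 3 reachable states
  v0 = rec X. b.a.0 + 0\{c}\{a,c} + c.X | ··b··> v1, ··c··> v0
  v1 = a.0 | ··a··> v2
  v2 = 0 | ∅
Run σ = ⟨bb⟩ on P: start {u0}
  after b @ step 1: {u1}
  after b @ step 2: {u2}
  P completes σ.
Run σ = ⟨bb⟩ on Q: start {v0}
  after b @ step 1: {v1}
  after b @ step 2: no successor for Q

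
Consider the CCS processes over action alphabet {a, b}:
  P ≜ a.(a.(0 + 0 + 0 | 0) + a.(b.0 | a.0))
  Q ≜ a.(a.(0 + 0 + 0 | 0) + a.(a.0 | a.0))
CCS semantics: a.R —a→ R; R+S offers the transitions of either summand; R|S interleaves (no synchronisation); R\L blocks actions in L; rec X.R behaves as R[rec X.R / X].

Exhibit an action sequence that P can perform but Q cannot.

aab

P's transition system — 7 states:
  u0 = a.(a.(0 + 0 + 0 | 0) + a.(b.0 | a.0)) :: ··a··> u1
  u1 = a.(0 + 0 + 0 | 0) + a.(b.0 | a.0) :: ··a··> u2, ··a··> u3
  u2 = 0 + 0 + 0 | 0 :: ∅
  u3 = b.0 | a.0 :: ··a··> u4, ··b··> u5
  u4 = b.0 | 0 :: ··b··> u6
  u5 = 0 | a.0 :: ··a··> u6
  u6 = 0 | 0 :: ∅
Q's transition system — 7 states:
  v0 = a.(a.(0 + 0 + 0 | 0) + a.(a.0 | a.0)) :: ··a··> v1
  v1 = a.(0 + 0 + 0 | 0) + a.(a.0 | a.0) :: ··a··> v2, ··a··> v3
  v2 = 0 + 0 + 0 | 0 :: ∅
  v3 = a.0 | a.0 :: ··a··> v4, ··a··> v5
  v4 = 0 | a.0 :: ··a··> v6
  v5 = a.0 | 0 :: ··a··> v6
  v6 = 0 | 0 :: ∅
Trace ⟨aab⟩ through P, begin at {u0}:
  after a @ step 1: {u1}
  after a @ step 2: {u2, u3}
  after b @ step 3: {u5}
  P completes σ.
Trace ⟨aab⟩ through Q, begin at {v0}:
  after a @ step 1: {v1}
  after a @ step 2: {v2, v3}
  after b @ step 3: ∅ (Q stuck)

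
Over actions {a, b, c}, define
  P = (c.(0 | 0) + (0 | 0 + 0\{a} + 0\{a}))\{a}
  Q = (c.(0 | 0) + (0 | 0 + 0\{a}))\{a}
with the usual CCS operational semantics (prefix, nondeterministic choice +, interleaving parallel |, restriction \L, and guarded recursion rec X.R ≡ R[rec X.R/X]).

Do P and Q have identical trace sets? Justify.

LTS(P): 2 reachable states
  s0 = (c.(0 | 0) + (0 | 0 + 0\{a} + 0\{a}))\{a} → ··c··> s1
  s1 = (0 | 0)\{a} → ∅
LTS(Q): 2 reachable states
  t0 = (c.(0 | 0) + (0 | 0 + 0\{a}))\{a} → ··c··> t1
  t1 = (0 | 0)\{a} → ∅
Partition-refinement fixed point:
  B0 = {s0, t0}
  B1 = {s1, t1}
s0 ∈ B0, t0 ∈ B0 → same block
Bisimilar ⇒ trace-equivalent.

trace-equivalent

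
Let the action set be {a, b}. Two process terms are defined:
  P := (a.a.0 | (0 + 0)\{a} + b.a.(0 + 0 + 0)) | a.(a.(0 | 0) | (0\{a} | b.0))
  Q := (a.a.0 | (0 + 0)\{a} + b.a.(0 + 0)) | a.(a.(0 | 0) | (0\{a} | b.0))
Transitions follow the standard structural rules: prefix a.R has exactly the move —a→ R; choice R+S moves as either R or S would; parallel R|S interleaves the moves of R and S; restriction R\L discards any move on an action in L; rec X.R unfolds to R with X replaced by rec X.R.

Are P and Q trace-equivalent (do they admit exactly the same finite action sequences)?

Reachable graph of P (25 states):
  p0 = (a.a.0 | (0 + 0)\{a} + b.a.(0 + 0 + 0)) | a.(a.(0 | 0) | (0\{a} | b.0)) ⊢ =a=> p1, =a=> p2, =b=> p3
  p1 = (a.a.0 | (0 + 0)\{a} + b.a.(0 + 0 + 0)) | (a.(0 | 0) | (0\{a} | b.0)) ⊢ =a=> p4, =a=> p5, =b=> p6, =b=> p7
  p2 = a.0 | (0 + 0)\{a} | a.(a.(0 | 0) | (0\{a} | b.0)) ⊢ =a=> p5, =a=> p8
  p3 = a.(0 + 0 + 0) | a.(a.(0 | 0) | (0\{a} | b.0)) ⊢ =a=> p7, =a=> p9
  p4 = (a.a.0 | (0 + 0)\{a} + b.a.(0 + 0 + 0)) | (0 | 0 | (0\{a} | b.0)) ⊢ =a=> p10, =b=> p11, =b=> p12
  p5 = a.0 | (0 + 0)\{a} | (a.(0 | 0) | (0\{a} | b.0)) ⊢ =a=> p10, =a=> p13, =b=> p14
  p6 = (a.a.0 | (0 + 0)\{a} + b.a.(0 + 0 + 0)) | (a.(0 | 0) | (0\{a} | 0)) ⊢ =a=> p11, =a=> p14, =b=> p15
  p7 = a.(0 + 0 + 0) | (a.(0 | 0) | (0\{a} | b.0)) ⊢ =a=> p12, =a=> p16, =b=> p15
  p8 = 0 | (0 + 0)\{a} | a.(a.(0 | 0) | (0\{a} | b.0)) ⊢ =a=> p13
  p9 = (0 + 0 + 0) | a.(a.(0 | 0) | (0\{a} | b.0)) ⊢ =a=> p16
  p10 = a.0 | (0 + 0)\{a} | (0 | 0 | (0\{a} | b.0)) ⊢ =a=> p17, =b=> p18
  p11 = (a.a.0 | (0 + 0)\{a} + b.a.(0 + 0 + 0)) | (0 | 0 | (0\{a} | 0)) ⊢ =a=> p18, =b=> p19
  p12 = a.(0 + 0 + 0) | (0 | 0 | (0\{a} | b.0)) ⊢ =a=> p20, =b=> p19
  p13 = 0 | (0 + 0)\{a} | (a.(0 | 0) | (0\{a} | b.0)) ⊢ =a=> p17, =b=> p21
  p14 = a.0 | (0 + 0)\{a} | (a.(0 | 0) | (0\{a} | 0)) ⊢ =a=> p18, =a=> p21
  p15 = a.(0 + 0 + 0) | (a.(0 | 0) | (0\{a} | 0)) ⊢ =a=> p19, =a=> p22
  p16 = (0 + 0 + 0) | (a.(0 | 0) | (0\{a} | b.0)) ⊢ =a=> p20, =b=> p22
  p17 = 0 | (0 + 0)\{a} | (0 | 0 | (0\{a} | b.0)) ⊢ =b=> p23
  p18 = a.0 | (0 + 0)\{a} | (0 | 0 | (0\{a} | 0)) ⊢ =a=> p23
  p19 = a.(0 + 0 + 0) | (0 | 0 | (0\{a} | 0)) ⊢ =a=> p24
  p20 = (0 + 0 + 0) | (0 | 0 | (0\{a} | b.0)) ⊢ =b=> p24
  p21 = 0 | (0 + 0)\{a} | (a.(0 | 0) | (0\{a} | 0)) ⊢ =a=> p23
  p22 = (0 + 0 + 0) | (a.(0 | 0) | (0\{a} | 0)) ⊢ =a=> p24
  p23 = 0 | (0 + 0)\{a} | (0 | 0 | (0\{a} | 0)) ⊢ deadlocked
  p24 = (0 + 0 + 0) | (0 | 0 | (0\{a} | 0)) ⊢ deadlocked
Reachable graph of Q (25 states):
  q0 = (a.a.0 | (0 + 0)\{a} + b.a.(0 + 0)) | a.(a.(0 | 0) | (0\{a} | b.0)) ⊢ =a=> q1, =a=> q2, =b=> q3
  q1 = (a.a.0 | (0 + 0)\{a} + b.a.(0 + 0)) | (a.(0 | 0) | (0\{a} | b.0)) ⊢ =a=> q4, =a=> q5, =b=> q6, =b=> q7
  q2 = a.0 | (0 + 0)\{a} | a.(a.(0 | 0) | (0\{a} | b.0)) ⊢ =a=> q5, =a=> q8
  q3 = a.(0 + 0) | a.(a.(0 | 0) | (0\{a} | b.0)) ⊢ =a=> q7, =a=> q9
  q4 = (a.a.0 | (0 + 0)\{a} + b.a.(0 + 0)) | (0 | 0 | (0\{a} | b.0)) ⊢ =a=> q10, =b=> q11, =b=> q12
  q5 = a.0 | (0 + 0)\{a} | (a.(0 | 0) | (0\{a} | b.0)) ⊢ =a=> q10, =a=> q13, =b=> q14
  q6 = (a.a.0 | (0 + 0)\{a} + b.a.(0 + 0)) | (a.(0 | 0) | (0\{a} | 0)) ⊢ =a=> q11, =a=> q14, =b=> q15
  q7 = a.(0 + 0) | (a.(0 | 0) | (0\{a} | b.0)) ⊢ =a=> q12, =a=> q16, =b=> q15
  q8 = 0 | (0 + 0)\{a} | a.(a.(0 | 0) | (0\{a} | b.0)) ⊢ =a=> q13
  q9 = (0 + 0) | a.(a.(0 | 0) | (0\{a} | b.0)) ⊢ =a=> q16
  q10 = a.0 | (0 + 0)\{a} | (0 | 0 | (0\{a} | b.0)) ⊢ =a=> q17, =b=> q18
  q11 = (a.a.0 | (0 + 0)\{a} + b.a.(0 + 0)) | (0 | 0 | (0\{a} | 0)) ⊢ =a=> q18, =b=> q19
  q12 = a.(0 + 0) | (0 | 0 | (0\{a} | b.0)) ⊢ =a=> q20, =b=> q19
  q13 = 0 | (0 + 0)\{a} | (a.(0 | 0) | (0\{a} | b.0)) ⊢ =a=> q17, =b=> q21
  q14 = a.0 | (0 + 0)\{a} | (a.(0 | 0) | (0\{a} | 0)) ⊢ =a=> q18, =a=> q21
  q15 = a.(0 + 0) | (a.(0 | 0) | (0\{a} | 0)) ⊢ =a=> q19, =a=> q22
  q16 = (0 + 0) | (a.(0 | 0) | (0\{a} | b.0)) ⊢ =a=> q20, =b=> q22
  q17 = 0 | (0 + 0)\{a} | (0 | 0 | (0\{a} | b.0)) ⊢ =b=> q23
  q18 = a.0 | (0 + 0)\{a} | (0 | 0 | (0\{a} | 0)) ⊢ =a=> q23
  q19 = a.(0 + 0) | (0 | 0 | (0\{a} | 0)) ⊢ =a=> q24
  q20 = (0 + 0) | (0 | 0 | (0\{a} | b.0)) ⊢ =b=> q24
  q21 = 0 | (0 + 0)\{a} | (a.(0 | 0) | (0\{a} | 0)) ⊢ =a=> q23
  q22 = (0 + 0) | (a.(0 | 0) | (0\{a} | 0)) ⊢ =a=> q24
  q23 = 0 | (0 + 0)\{a} | (0 | 0 | (0\{a} | 0)) ⊢ deadlocked
  q24 = (0 + 0) | (0 | 0 | (0\{a} | 0)) ⊢ deadlocked
Coarsest stable partition (strong bisimilarity classes):
  B0 = {p0, q0}
  B1 = {p1, q1}
  B2 = {p4, q4}
  B3 = {p10, p12, p13, p16, q10, q12, q13, q16}
  B4 = {p18, p19, p21, p22, q18, q19, q21, q22}
  B5 = {p23, p24, q23, q24}
  B6 = {p17, p20, q17, q20}
  B7 = {p11, q11}
  B8 = {p5, p7, q5, q7}
  B9 = {p14, p15, q14, q15}
  B10 = {p6, q6}
  B11 = {p2, p3, q2, q3}
  B12 = {p8, p9, q8, q9}
p0 ∈ B0, q0 ∈ B0 → same block
Bisimilar ⇒ trace-equivalent.

traces(P) = traces(Q)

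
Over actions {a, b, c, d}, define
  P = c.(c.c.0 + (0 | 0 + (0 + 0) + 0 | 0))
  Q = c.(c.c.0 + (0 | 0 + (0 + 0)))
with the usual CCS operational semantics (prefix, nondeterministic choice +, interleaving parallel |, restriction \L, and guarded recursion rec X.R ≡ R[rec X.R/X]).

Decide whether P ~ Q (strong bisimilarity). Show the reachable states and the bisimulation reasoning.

bisimilar

Reachable graph of P (4 states):
  p0 = c.(c.c.0 + (0 | 0 + (0 + 0) + 0 | 0)) :: -c-> p1
  p1 = c.c.0 + (0 | 0 + (0 + 0) + 0 | 0) :: -c-> p2
  p2 = c.0 :: -c-> p3
  p3 = 0 :: stopped
Reachable graph of Q (4 states):
  q0 = c.(c.c.0 + (0 | 0 + (0 + 0))) :: -c-> q1
  q1 = c.c.0 + (0 | 0 + (0 + 0)) :: -c-> q2
  q2 = c.0 :: -c-> q3
  q3 = 0 :: stopped
Coarsest stable partition (strong bisimilarity classes):
  B0 = {p0, q0}
  B1 = {p1, q1}
  B2 = {p2, q2}
  B3 = {p3, q3}
p0 ∈ B0, q0 ∈ B0 → same block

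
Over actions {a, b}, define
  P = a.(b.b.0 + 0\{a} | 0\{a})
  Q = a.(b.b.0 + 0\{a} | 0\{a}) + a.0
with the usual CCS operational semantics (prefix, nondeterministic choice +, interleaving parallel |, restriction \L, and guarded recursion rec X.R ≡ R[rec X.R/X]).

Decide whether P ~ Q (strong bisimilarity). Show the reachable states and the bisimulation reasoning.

not bisimilar

P's transition system — 4 states:
  p0 = a.(b.b.0 + 0\{a} | 0\{a}) → --a--▸ p1
  p1 = b.b.0 + 0\{a} | 0\{a} → --b--▸ p2
  p2 = b.0 → --b--▸ p3
  p3 = 0 → stopped
Q's transition system — 4 states:
  q0 = a.(b.b.0 + 0\{a} | 0\{a}) + a.0 → --a--▸ q1, --a--▸ q2
  q1 = 0 → stopped
  q2 = b.b.0 + 0\{a} | 0\{a} → --b--▸ q3
  q3 = b.0 → --b--▸ q1
Partition-refinement fixed point:
  B0 = {p0}
  B1 = {p1, q2}
  B2 = {p2, q3}
  B3 = {p3, q1}
  B4 = {q0}
p0 ∈ B0, q0 ∈ B4 → different blocks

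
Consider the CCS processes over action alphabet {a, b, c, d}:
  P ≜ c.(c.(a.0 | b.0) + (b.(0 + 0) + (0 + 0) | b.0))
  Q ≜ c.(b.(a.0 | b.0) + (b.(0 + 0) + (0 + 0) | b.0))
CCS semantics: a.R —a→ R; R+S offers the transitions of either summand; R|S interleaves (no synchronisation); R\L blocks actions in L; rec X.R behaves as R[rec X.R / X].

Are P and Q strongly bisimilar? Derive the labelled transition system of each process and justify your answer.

P's transition system — 8 states:
  s0 = c.(c.(a.0 | b.0) + (b.(0 + 0) + (0 + 0) | b.0)) ⊢ --c--▸ s1
  s1 = c.(a.0 | b.0) + (b.(0 + 0) + (0 + 0) | b.0) ⊢ --b--▸ s2, --b--▸ s3, --c--▸ s4
  s2 = (0 + 0) | 0 ⊢ stopped
  s3 = 0 + 0 ⊢ stopped
  s4 = a.0 | b.0 ⊢ --a--▸ s5, --b--▸ s6
  s5 = 0 | b.0 ⊢ --b--▸ s7
  s6 = a.0 | 0 ⊢ --a--▸ s7
  s7 = 0 | 0 ⊢ stopped
Q's transition system — 8 states:
  t0 = c.(b.(a.0 | b.0) + (b.(0 + 0) + (0 + 0) | b.0)) ⊢ --c--▸ t1
  t1 = b.(a.0 | b.0) + (b.(0 + 0) + (0 + 0) | b.0) ⊢ --b--▸ t2, --b--▸ t3, --b--▸ t4
  t2 = (0 + 0) | 0 ⊢ stopped
  t3 = 0 + 0 ⊢ stopped
  t4 = a.0 | b.0 ⊢ --a--▸ t5, --b--▸ t6
  t5 = 0 | b.0 ⊢ --b--▸ t7
  t6 = a.0 | 0 ⊢ --a--▸ t7
  t7 = 0 | 0 ⊢ stopped
Bisimilarity quotient blocks:
  B0 = {s0}
  B1 = {s1}
  B2 = {s4, t4}
  B3 = {s5, t5}
  B4 = {s2, s3, s7, t2, t3, t7}
  B5 = {s6, t6}
  B6 = {t0}
  B7 = {t1}
s0 ∈ B0, t0 ∈ B6 → different blocks

not bisimilar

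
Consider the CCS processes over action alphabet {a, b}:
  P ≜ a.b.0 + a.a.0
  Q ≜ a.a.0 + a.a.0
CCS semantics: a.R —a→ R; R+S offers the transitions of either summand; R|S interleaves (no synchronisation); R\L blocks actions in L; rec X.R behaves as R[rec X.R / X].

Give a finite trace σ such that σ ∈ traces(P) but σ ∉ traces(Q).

ab

P's transition system — 4 states:
  u0 = a.b.0 + a.a.0 ⊢ -a-> u1, -a-> u2
  u1 = a.0 ⊢ -a-> u3
  u2 = b.0 ⊢ -b-> u3
  u3 = 0 ⊢ deadlocked
Q's transition system — 3 states:
  v0 = a.a.0 + a.a.0 ⊢ -a-> v1
  v1 = a.0 ⊢ -a-> v2
  v2 = 0 ⊢ deadlocked
Trace ⟨ab⟩ through P, begin at {u0}:
  after a @ step 1: {u1, u2}
  after b @ step 2: {u3}
  P completes σ.
Trace ⟨ab⟩ through Q, begin at {v0}:
  after a @ step 1: {v1}
  after b @ step 2: ∅  — Q cannot continue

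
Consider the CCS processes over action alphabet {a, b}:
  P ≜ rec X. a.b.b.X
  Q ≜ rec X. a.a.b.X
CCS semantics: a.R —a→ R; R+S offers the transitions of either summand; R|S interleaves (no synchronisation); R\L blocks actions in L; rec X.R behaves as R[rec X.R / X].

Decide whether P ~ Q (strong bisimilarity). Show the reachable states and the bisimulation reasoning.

Reachable graph of P (3 states):
  m0 = rec X. a.b.b.X :: --a--▸ m1
  m1 = b.b.(rec X. a.b.b.X) :: --b--▸ m2
  m2 = b.(rec X. a.b.b.X) :: --b--▸ m0
Reachable graph of Q (3 states):
  n0 = rec X. a.a.b.X :: --a--▸ n1
  n1 = a.b.(rec X. a.a.b.X) :: --a--▸ n2
  n2 = b.(rec X. a.a.b.X) :: --b--▸ n0
Coarsest stable partition (strong bisimilarity classes):
  B0 = {m0}
  B1 = {m1}
  B2 = {m2}
  B3 = {n0}
  B4 = {n1}
  B5 = {n2}
m0 ∈ B0, n0 ∈ B3 → different blocks

NO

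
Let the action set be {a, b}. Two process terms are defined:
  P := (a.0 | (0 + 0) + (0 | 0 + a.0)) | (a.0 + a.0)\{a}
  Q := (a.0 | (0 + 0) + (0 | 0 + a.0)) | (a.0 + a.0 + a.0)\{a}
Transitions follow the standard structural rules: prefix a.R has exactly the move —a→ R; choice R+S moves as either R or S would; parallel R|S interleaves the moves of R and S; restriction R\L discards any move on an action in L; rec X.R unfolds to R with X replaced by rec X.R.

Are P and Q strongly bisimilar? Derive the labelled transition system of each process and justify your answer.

LTS(P): 3 reachable states
  s0 = (a.0 | (0 + 0) + (0 | 0 + a.0)) | (a.0 + a.0)\{a} → ··a··> s1, ··a··> s2
  s1 = 0 | (0 + 0) | (a.0 + a.0)\{a} → ·
  s2 = 0 | (a.0 + a.0)\{a} → ·
LTS(Q): 3 reachable states
  t0 = (a.0 | (0 + 0) + (0 | 0 + a.0)) | (a.0 + a.0 + a.0)\{a} → ··a··> t1, ··a··> t2
  t1 = 0 | (0 + 0) | (a.0 + a.0 + a.0)\{a} → ·
  t2 = 0 | (a.0 + a.0 + a.0)\{a} → ·
Bisimilarity quotient blocks:
  B0 = {s0, t0}
  B1 = {s1, s2, t1, t2}
s0 ∈ B0, t0 ∈ B0 → same block

P ~ Q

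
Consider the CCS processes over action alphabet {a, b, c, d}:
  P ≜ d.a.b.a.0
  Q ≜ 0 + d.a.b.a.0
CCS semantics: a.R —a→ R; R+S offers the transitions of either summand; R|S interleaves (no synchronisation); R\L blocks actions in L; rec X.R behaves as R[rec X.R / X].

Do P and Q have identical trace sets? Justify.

trace-equivalent

Reachable graph of P (5 states):
  u0 = d.a.b.a.0 ⊢ --d--▸ u1
  u1 = a.b.a.0 ⊢ --a--▸ u2
  u2 = b.a.0 ⊢ --b--▸ u3
  u3 = a.0 ⊢ --a--▸ u4
  u4 = 0 ⊢ ∅
Reachable graph of Q (5 states):
  v0 = 0 + d.a.b.a.0 ⊢ --d--▸ v1
  v1 = a.b.a.0 ⊢ --a--▸ v2
  v2 = b.a.0 ⊢ --b--▸ v3
  v3 = a.0 ⊢ --a--▸ v4
  v4 = 0 ⊢ ∅
Partition-refinement fixed point:
  B0 = {u0, v0}
  B1 = {u1, v1}
  B2 = {u2, v2}
  B3 = {u3, v3}
  B4 = {u4, v4}
u0 ∈ B0, v0 ∈ B0 → same block
Bisimilar ⇒ trace-equivalent.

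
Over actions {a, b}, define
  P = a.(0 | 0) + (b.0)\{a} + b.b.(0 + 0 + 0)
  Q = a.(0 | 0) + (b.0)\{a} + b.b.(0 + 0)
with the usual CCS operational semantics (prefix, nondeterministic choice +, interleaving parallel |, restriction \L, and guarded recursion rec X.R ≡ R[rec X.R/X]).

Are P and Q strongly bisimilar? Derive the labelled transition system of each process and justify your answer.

P ~ Q

LTS(P): 5 reachable states
  u0 = a.(0 | 0) + (b.0)\{a} + b.b.(0 + 0 + 0) ⊢ =a=> u1, =b=> u2, =b=> u3
  u1 = 0 | 0 ⊢ (no moves)
  u2 = 0\{a} ⊢ (no moves)
  u3 = b.(0 + 0 + 0) ⊢ =b=> u4
  u4 = 0 + 0 + 0 ⊢ (no moves)
LTS(Q): 5 reachable states
  v0 = a.(0 | 0) + (b.0)\{a} + b.b.(0 + 0) ⊢ =a=> v1, =b=> v2, =b=> v3
  v1 = 0 | 0 ⊢ (no moves)
  v2 = 0\{a} ⊢ (no moves)
  v3 = b.(0 + 0) ⊢ =b=> v4
  v4 = 0 + 0 ⊢ (no moves)
Coarsest stable partition (strong bisimilarity classes):
  B0 = {u0, v0}
  B1 = {u1, u2, u4, v1, v2, v4}
  B2 = {u3, v3}
u0 ∈ B0, v0 ∈ B0 → same block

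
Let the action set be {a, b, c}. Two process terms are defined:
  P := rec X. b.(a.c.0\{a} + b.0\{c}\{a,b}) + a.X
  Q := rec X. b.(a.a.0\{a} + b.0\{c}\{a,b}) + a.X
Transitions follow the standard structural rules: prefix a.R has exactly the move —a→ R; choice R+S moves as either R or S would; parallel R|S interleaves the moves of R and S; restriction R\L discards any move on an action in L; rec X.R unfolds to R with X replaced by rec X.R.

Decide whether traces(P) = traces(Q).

P's transition system — 5 states:
  p0 = rec X. b.(a.c.0\{a} + b.0\{c}\{a,b}) + a.X :: -a-> p0, -b-> p1
  p1 = a.c.0\{a} + b.0\{c}\{a,b} :: -a-> p2, -b-> p3
  p2 = c.0\{a} :: -c-> p4
  p3 = 0\{c}\{a,b} :: (no moves)
  p4 = 0\{a} :: (no moves)
Q's transition system — 5 states:
  q0 = rec X. b.(a.a.0\{a} + b.0\{c}\{a,b}) + a.X :: -a-> q0, -b-> q1
  q1 = a.a.0\{a} + b.0\{c}\{a,b} :: -a-> q2, -b-> q3
  q2 = a.0\{a} :: -a-> q4
  q3 = 0\{c}\{a,b} :: (no moves)
  q4 = 0\{a} :: (no moves)
Executing bac from P (initial set {p0}):
  step 1 (b): {p1}
  step 2 (a): {p2}
  step 3 (c): {p4}
  — P admits the full trace.
Executing bac from Q (initial set {q0}):
  step 1 (b): {q1}
  step 2 (a): {q2}
  step 3 (c): no successor for Q

NO — witness ⟨bac⟩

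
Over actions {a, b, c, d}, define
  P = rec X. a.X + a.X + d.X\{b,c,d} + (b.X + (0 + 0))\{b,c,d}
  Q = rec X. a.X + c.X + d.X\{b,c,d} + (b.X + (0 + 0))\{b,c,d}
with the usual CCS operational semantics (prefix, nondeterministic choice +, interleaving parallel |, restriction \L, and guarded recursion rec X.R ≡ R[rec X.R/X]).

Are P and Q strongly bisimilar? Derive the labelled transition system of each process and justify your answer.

NO

P's transition system — 2 states:
  m0 = rec X. a.X + a.X + d.X\{b,c,d} + (b.X + (0 + 0))\{b,c,d} :: =a=> m0, =d=> m1
  m1 = (rec X. a.X + a.X + d.X\{b,c,d} + (b.X + (0 + 0))\{b,c,d})\{b,c,d} :: =a=> m1
Q's transition system — 2 states:
  n0 = rec X. a.X + c.X + d.X\{b,c,d} + (b.X + (0 + 0))\{b,c,d} :: =a=> n0, =c=> n0, =d=> n1
  n1 = (rec X. a.X + c.X + d.X\{b,c,d} + (b.X + (0 + 0))\{b,c,d})\{b,c,d} :: =a=> n1
Bisimilarity quotient blocks:
  B0 = {m0}
  B1 = {m1, n1}
  B2 = {n0}
m0 ∈ B0, n0 ∈ B2 → different blocks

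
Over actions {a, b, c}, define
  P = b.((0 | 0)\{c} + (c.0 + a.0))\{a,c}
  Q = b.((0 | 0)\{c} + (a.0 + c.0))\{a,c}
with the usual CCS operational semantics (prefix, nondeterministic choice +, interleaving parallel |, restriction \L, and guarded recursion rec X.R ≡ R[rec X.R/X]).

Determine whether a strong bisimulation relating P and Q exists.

P ~ Q

P's transition system — 2 states:
  p0 = b.((0 | 0)\{c} + (c.0 + a.0))\{a,c} | —b→ p1
  p1 = ((0 | 0)\{c} + (c.0 + a.0))\{a,c} | ·
Q's transition system — 2 states:
  q0 = b.((0 | 0)\{c} + (a.0 + c.0))\{a,c} | —b→ q1
  q1 = ((0 | 0)\{c} + (a.0 + c.0))\{a,c} | ·
Partition-refinement fixed point:
  B0 = {p0, q0}
  B1 = {p1, q1}
p0 ∈ B0, q0 ∈ B0 → same block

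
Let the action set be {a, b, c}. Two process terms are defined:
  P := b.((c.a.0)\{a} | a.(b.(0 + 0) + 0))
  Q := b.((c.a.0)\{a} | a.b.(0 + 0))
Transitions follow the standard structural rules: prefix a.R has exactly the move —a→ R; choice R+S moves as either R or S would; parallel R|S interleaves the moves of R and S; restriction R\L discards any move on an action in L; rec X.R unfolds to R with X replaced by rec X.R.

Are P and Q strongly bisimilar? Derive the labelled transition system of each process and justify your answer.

bisimilar

P's transition system — 7 states:
  p0 = b.((c.a.0)\{a} | a.(b.(0 + 0) + 0)) has moves --b--▸ p1
  p1 = (c.a.0)\{a} | a.(b.(0 + 0) + 0) has moves --a--▸ p2, --c--▸ p3
  p2 = (c.a.0)\{a} | (b.(0 + 0) + 0) has moves --b--▸ p4, --c--▸ p5
  p3 = (a.0)\{a} | a.(b.(0 + 0) + 0) has moves --a--▸ p5
  p4 = (c.a.0)\{a} | (0 + 0) has moves --c--▸ p6
  p5 = (a.0)\{a} | (b.(0 + 0) + 0) has moves --b--▸ p6
  p6 = (a.0)\{a} | (0 + 0) has moves stopped
Q's transition system — 7 states:
  q0 = b.((c.a.0)\{a} | a.b.(0 + 0)) has moves --b--▸ q1
  q1 = (c.a.0)\{a} | a.b.(0 + 0) has moves --a--▸ q2, --c--▸ q3
  q2 = (c.a.0)\{a} | b.(0 + 0) has moves --b--▸ q4, --c--▸ q5
  q3 = (a.0)\{a} | a.b.(0 + 0) has moves --a--▸ q5
  q4 = (c.a.0)\{a} | (0 + 0) has moves --c--▸ q6
  q5 = (a.0)\{a} | b.(0 + 0) has moves --b--▸ q6
  q6 = (a.0)\{a} | (0 + 0) has moves stopped
Partition-refinement fixed point:
  B0 = {p0, q0}
  B1 = {p1, q1}
  B2 = {p3, q3}
  B3 = {p5, q5}
  B4 = {p6, q6}
  B5 = {p2, q2}
  B6 = {p4, q4}
p0 ∈ B0, q0 ∈ B0 → same block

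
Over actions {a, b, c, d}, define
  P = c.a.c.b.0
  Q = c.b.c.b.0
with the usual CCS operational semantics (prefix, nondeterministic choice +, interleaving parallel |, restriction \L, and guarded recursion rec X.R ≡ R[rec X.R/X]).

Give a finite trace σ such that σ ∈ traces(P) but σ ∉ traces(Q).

ca

P's transition system — 5 states:
  s0 = c.a.c.b.0 | =c=> s1
  s1 = a.c.b.0 | =a=> s2
  s2 = c.b.0 | =c=> s3
  s3 = b.0 | =b=> s4
  s4 = 0 | ·
Q's transition system — 5 states:
  t0 = c.b.c.b.0 | =c=> t1
  t1 = b.c.b.0 | =b=> t2
  t2 = c.b.0 | =c=> t3
  t3 = b.0 | =b=> t4
  t4 = 0 | ·
Run σ = ⟨ca⟩ on P: start {s0}
  step 1 (c): {s1}
  step 2 (a): {s2}
  P completes σ.
Run σ = ⟨ca⟩ on Q: start {t0}
  step 1 (c): {t1}
  step 2 (a): ∅ (Q stuck)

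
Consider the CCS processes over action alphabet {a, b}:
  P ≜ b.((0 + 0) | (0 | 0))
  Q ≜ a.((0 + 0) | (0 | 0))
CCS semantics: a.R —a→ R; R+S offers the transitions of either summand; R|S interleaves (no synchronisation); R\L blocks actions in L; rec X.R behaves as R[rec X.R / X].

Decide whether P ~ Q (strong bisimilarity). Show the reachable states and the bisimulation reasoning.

P ≁ Q

LTS(P): 2 reachable states
  u0 = b.((0 + 0) | (0 | 0)) :: ··b··> u1
  u1 = (0 + 0) | (0 | 0) :: stopped
LTS(Q): 2 reachable states
  v0 = a.((0 + 0) | (0 | 0)) :: ··a··> v1
  v1 = (0 + 0) | (0 | 0) :: stopped
Bisimilarity quotient blocks:
  B0 = {u0}
  B1 = {u1, v1}
  B2 = {v0}
u0 ∈ B0, v0 ∈ B2 → different blocks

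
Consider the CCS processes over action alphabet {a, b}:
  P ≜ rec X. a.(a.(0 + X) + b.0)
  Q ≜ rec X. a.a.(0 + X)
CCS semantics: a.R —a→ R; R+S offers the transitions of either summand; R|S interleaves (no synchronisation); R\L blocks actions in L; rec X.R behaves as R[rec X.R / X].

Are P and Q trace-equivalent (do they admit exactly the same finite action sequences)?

NO — witness ⟨ab⟩

LTS(P): 4 reachable states
  u0 = rec X. a.(a.(0 + X) + b.0) has moves --a--▸ u1
  u1 = a.(0 + (rec X. a.(a.(0 + X) + b.0))) + b.0 has moves --a--▸ u2, --b--▸ u3
  u2 = 0 + (rec X. a.(a.(0 + X) + b.0)) has moves --a--▸ u1
  u3 = 0 has moves deadlocked
LTS(Q): 3 reachable states
  v0 = rec X. a.a.(0 + X) has moves --a--▸ v1
  v1 = a.(0 + (rec X. a.a.(0 + X))) has moves --a--▸ v2
  v2 = 0 + (rec X. a.a.(0 + X)) has moves --a--▸ v1
Executing ab from P (initial set {u0}):
  step 1 (a): {u1}
  step 2 (b): {u3}
  P completes σ.
Executing ab from Q (initial set {v0}):
  step 1 (a): {v1}
  step 2 (b): ∅  — Q cannot continue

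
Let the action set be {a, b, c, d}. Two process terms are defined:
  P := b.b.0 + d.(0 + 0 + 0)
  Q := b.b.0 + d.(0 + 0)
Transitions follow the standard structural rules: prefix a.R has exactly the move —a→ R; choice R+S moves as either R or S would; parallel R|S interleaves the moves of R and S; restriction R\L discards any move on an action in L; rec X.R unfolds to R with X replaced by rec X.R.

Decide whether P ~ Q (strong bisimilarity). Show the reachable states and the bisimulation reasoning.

P ~ Q

P's transition system — 4 states:
  m0 = b.b.0 + d.(0 + 0 + 0) → --b--▸ m1, --d--▸ m2
  m1 = b.0 → --b--▸ m3
  m2 = 0 + 0 + 0 → (no moves)
  m3 = 0 → (no moves)
Q's transition system — 4 states:
  n0 = b.b.0 + d.(0 + 0) → --b--▸ n1, --d--▸ n2
  n1 = b.0 → --b--▸ n3
  n2 = 0 + 0 → (no moves)
  n3 = 0 → (no moves)
Coarsest stable partition (strong bisimilarity classes):
  B0 = {m0, n0}
  B1 = {m1, n1}
  B2 = {m2, m3, n2, n3}
m0 ∈ B0, n0 ∈ B0 → same block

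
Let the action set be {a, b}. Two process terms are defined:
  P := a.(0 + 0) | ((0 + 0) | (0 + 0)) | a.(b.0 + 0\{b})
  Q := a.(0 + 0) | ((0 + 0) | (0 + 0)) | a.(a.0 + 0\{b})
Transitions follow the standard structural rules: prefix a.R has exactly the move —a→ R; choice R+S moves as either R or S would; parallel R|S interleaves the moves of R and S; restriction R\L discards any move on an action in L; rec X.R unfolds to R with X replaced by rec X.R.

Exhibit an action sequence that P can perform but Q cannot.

LTS(P): 6 reachable states
  m0 = a.(0 + 0) | ((0 + 0) | (0 + 0)) | a.(b.0 + 0\{b}) | —a→ m1, —a→ m2
  m1 = (0 + 0) | ((0 + 0) | (0 + 0)) | a.(b.0 + 0\{b}) | —a→ m3
  m2 = a.(0 + 0) | ((0 + 0) | (0 + 0)) | (b.0 + 0\{b}) | —a→ m3, —b→ m4
  m3 = (0 + 0) | ((0 + 0) | (0 + 0)) | (b.0 + 0\{b}) | —b→ m5
  m4 = a.(0 + 0) | ((0 + 0) | (0 + 0)) | 0 | —a→ m5
  m5 = (0 + 0) | ((0 + 0) | (0 + 0)) | 0 | stopped
LTS(Q): 6 reachable states
  n0 = a.(0 + 0) | ((0 + 0) | (0 + 0)) | a.(a.0 + 0\{b}) | —a→ n1, —a→ n2
  n1 = (0 + 0) | ((0 + 0) | (0 + 0)) | a.(a.0 + 0\{b}) | —a→ n3
  n2 = a.(0 + 0) | ((0 + 0) | (0 + 0)) | (a.0 + 0\{b}) | —a→ n3, —a→ n4
  n3 = (0 + 0) | ((0 + 0) | (0 + 0)) | (a.0 + 0\{b}) | —a→ n5
  n4 = a.(0 + 0) | ((0 + 0) | (0 + 0)) | 0 | —a→ n5
  n5 = (0 + 0) | ((0 + 0) | (0 + 0)) | 0 | stopped
Trace ⟨ab⟩ through P, begin at {m0}:
  step 1 (a): {m1, m2}
  step 2 (b): {m4}
  — P admits the full trace.
Trace ⟨ab⟩ through Q, begin at {n0}:
  step 1 (a): {n1, n2}
  step 2 (b): ∅ (Q stuck)

ab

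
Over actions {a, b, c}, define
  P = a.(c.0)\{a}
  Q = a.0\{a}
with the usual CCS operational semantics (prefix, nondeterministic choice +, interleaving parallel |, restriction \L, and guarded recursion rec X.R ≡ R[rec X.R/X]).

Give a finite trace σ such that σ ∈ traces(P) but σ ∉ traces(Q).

ac

Reachable graph of P (3 states):
  p0 = a.(c.0)\{a} has moves --a--▸ p1
  p1 = (c.0)\{a} has moves --c--▸ p2
  p2 = 0\{a} has moves (no moves)
Reachable graph of Q (2 states):
  q0 = a.0\{a} has moves --a--▸ q1
  q1 = 0\{a} has moves (no moves)
Run σ = ⟨ac⟩ on P: start {p0}
  [1] a ⇒ {p1}
  [2] c ⇒ {p2}
  P completes σ.
Run σ = ⟨ac⟩ on Q: start {q0}
  [1] a ⇒ {q1}
  [2] c ⇒ no successor for Q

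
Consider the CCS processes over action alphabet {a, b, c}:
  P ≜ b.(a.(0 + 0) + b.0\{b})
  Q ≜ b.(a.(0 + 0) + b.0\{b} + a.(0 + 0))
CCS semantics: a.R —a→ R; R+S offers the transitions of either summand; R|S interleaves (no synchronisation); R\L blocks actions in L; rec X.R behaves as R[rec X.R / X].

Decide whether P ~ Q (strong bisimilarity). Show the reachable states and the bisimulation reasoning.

P ~ Q

P's transition system — 4 states:
  p0 = b.(a.(0 + 0) + b.0\{b}) → =b=> p1
  p1 = a.(0 + 0) + b.0\{b} → =a=> p2, =b=> p3
  p2 = 0 + 0 → deadlocked
  p3 = 0\{b} → deadlocked
Q's transition system — 4 states:
  q0 = b.(a.(0 + 0) + b.0\{b} + a.(0 + 0)) → =b=> q1
  q1 = a.(0 + 0) + b.0\{b} + a.(0 + 0) → =a=> q2, =b=> q3
  q2 = 0 + 0 → deadlocked
  q3 = 0\{b} → deadlocked
Bisimilarity quotient blocks:
  B0 = {p0, q0}
  B1 = {p1, q1}
  B2 = {p2, p3, q2, q3}
p0 ∈ B0, q0 ∈ B0 → same block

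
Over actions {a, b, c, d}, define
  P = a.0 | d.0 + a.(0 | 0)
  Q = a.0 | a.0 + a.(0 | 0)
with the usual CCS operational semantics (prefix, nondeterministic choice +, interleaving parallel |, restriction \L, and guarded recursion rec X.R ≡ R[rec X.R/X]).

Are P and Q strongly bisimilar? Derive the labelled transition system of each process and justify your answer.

Reachable graph of P (4 states):
  u0 = a.0 | d.0 + a.(0 | 0) :: -a-> u1, -a-> u2, -d-> u3
  u1 = 0 | 0 :: deadlocked
  u2 = 0 | d.0 :: -d-> u1
  u3 = a.0 | 0 :: -a-> u1
Reachable graph of Q (4 states):
  v0 = a.0 | a.0 + a.(0 | 0) :: -a-> v1, -a-> v2, -a-> v3
  v1 = 0 | 0 :: deadlocked
  v2 = 0 | a.0 :: -a-> v1
  v3 = a.0 | 0 :: -a-> v1
Coarsest stable partition (strong bisimilarity classes):
  B0 = {u0}
  B1 = {u1, v1}
  B2 = {u2}
  B3 = {u3, v2, v3}
  B4 = {v0}
u0 ∈ B0, v0 ∈ B4 → different blocks

NO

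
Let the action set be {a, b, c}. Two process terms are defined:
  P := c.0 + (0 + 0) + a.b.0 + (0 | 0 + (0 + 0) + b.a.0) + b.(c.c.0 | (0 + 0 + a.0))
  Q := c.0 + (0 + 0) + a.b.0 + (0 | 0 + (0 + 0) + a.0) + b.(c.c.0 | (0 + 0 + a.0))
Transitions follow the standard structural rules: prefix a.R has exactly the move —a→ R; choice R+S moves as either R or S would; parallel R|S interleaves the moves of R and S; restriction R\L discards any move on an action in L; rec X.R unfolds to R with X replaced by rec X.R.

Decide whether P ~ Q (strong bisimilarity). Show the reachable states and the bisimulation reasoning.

P's transition system — 10 states:
  p0 = c.0 + (0 + 0) + a.b.0 + (0 | 0 + (0 + 0) + b.a.0) + b.(c.c.0 | (0 + 0 + a.0)) | -a-> p1, -b-> p2, -b-> p3, -c-> p4
  p1 = b.0 | -b-> p4
  p2 = a.0 | -a-> p4
  p3 = c.c.0 | (0 + 0 + a.0) | -a-> p5, -c-> p6
  p4 = 0 | deadlocked
  p5 = c.c.0 | 0 | -c-> p7
  p6 = c.0 | (0 + 0 + a.0) | -a-> p7, -c-> p8
  p7 = c.0 | 0 | -c-> p9
  p8 = 0 | (0 + 0 + a.0) | -a-> p9
  p9 = 0 | 0 | deadlocked
Q's transition system — 9 states:
  q0 = c.0 + (0 + 0) + a.b.0 + (0 | 0 + (0 + 0) + a.0) + b.(c.c.0 | (0 + 0 + a.0)) | -a-> q1, -a-> q2, -b-> q3, -c-> q1
  q1 = 0 | deadlocked
  q2 = b.0 | -b-> q1
  q3 = c.c.0 | (0 + 0 + a.0) | -a-> q4, -c-> q5
  q4 = c.c.0 | 0 | -c-> q6
  q5 = c.0 | (0 + 0 + a.0) | -a-> q6, -c-> q7
  q6 = c.0 | 0 | -c-> q8
  q7 = 0 | (0 + 0 + a.0) | -a-> q8
  q8 = 0 | 0 | deadlocked
Coarsest stable partition (strong bisimilarity classes):
  B0 = {p0}
  B1 = {p1, q2}
  B2 = {p4, p9, q1, q8}
  B3 = {p3, q3}
  B4 = {p5, q4}
  B5 = {p7, q6}
  B6 = {p6, q5}
  B7 = {p2, p8, q7}
  B8 = {q0}
p0 ∈ B0, q0 ∈ B8 → different blocks

not bisimilar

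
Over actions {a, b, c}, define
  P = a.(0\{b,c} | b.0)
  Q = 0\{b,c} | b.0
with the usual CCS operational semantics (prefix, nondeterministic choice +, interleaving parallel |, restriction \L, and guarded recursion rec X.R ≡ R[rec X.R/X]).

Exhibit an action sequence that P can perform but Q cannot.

a

LTS(P): 3 reachable states
  m0 = a.(0\{b,c} | b.0) → -a-> m1
  m1 = 0\{b,c} | b.0 → -b-> m2
  m2 = 0\{b,c} | 0 → ∅
LTS(Q): 2 reachable states
  n0 = 0\{b,c} | b.0 → -b-> n1
  n1 = 0\{b,c} | 0 → ∅
Run σ = ⟨a⟩ on P: start {m0}
  step 1 (a): {m1}
  P completes σ.
Run σ = ⟨a⟩ on Q: start {n0}
  step 1 (a): ∅  — Q cannot continue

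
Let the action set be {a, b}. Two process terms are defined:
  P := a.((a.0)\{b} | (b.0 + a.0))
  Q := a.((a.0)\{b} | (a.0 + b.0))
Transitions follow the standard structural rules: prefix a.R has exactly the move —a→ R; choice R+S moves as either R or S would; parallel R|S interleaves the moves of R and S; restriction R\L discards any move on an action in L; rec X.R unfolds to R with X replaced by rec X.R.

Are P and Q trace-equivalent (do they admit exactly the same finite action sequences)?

YES

LTS(P): 5 reachable states
  u0 = a.((a.0)\{b} | (b.0 + a.0)) has moves ··a··> u1
  u1 = (a.0)\{b} | (b.0 + a.0) has moves ··a··> u2, ··a··> u3, ··b··> u2
  u2 = (a.0)\{b} | 0 has moves ··a··> u4
  u3 = 0\{b} | (b.0 + a.0) has moves ··a··> u4, ··b··> u4
  u4 = 0\{b} | 0 has moves stopped
LTS(Q): 5 reachable states
  v0 = a.((a.0)\{b} | (a.0 + b.0)) has moves ··a··> v1
  v1 = (a.0)\{b} | (a.0 + b.0) has moves ··a··> v2, ··a··> v3, ··b··> v2
  v2 = (a.0)\{b} | 0 has moves ··a··> v4
  v3 = 0\{b} | (a.0 + b.0) has moves ··a··> v4, ··b··> v4
  v4 = 0\{b} | 0 has moves stopped
Coarsest stable partition (strong bisimilarity classes):
  B0 = {u0, v0}
  B1 = {u1, v1}
  B2 = {u2, v2}
  B3 = {u4, v4}
  B4 = {u3, v3}
u0 ∈ B0, v0 ∈ B0 → same block
Bisimilar ⇒ trace-equivalent.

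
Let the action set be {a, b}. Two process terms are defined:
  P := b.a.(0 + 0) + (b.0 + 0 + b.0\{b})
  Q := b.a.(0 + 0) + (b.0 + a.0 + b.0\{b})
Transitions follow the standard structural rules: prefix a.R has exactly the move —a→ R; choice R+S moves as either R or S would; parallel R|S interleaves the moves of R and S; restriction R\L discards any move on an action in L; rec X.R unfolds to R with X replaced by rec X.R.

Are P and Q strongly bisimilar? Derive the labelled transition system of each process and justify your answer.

NO

Reachable graph of P (5 states):
  u0 = b.a.(0 + 0) + (b.0 + 0 + b.0\{b}) → --b--▸ u1, --b--▸ u2, --b--▸ u3
  u1 = 0 → deadlocked
  u2 = 0\{b} → deadlocked
  u3 = a.(0 + 0) → --a--▸ u4
  u4 = 0 + 0 → deadlocked
Reachable graph of Q (5 states):
  v0 = b.a.(0 + 0) + (b.0 + a.0 + b.0\{b}) → --a--▸ v1, --b--▸ v1, --b--▸ v2, --b--▸ v3
  v1 = 0 → deadlocked
  v2 = 0\{b} → deadlocked
  v3 = a.(0 + 0) → --a--▸ v4
  v4 = 0 + 0 → deadlocked
Bisimilarity quotient blocks:
  B0 = {u0}
  B1 = {u1, u2, u4, v1, v2, v4}
  B2 = {u3, v3}
  B3 = {v0}
u0 ∈ B0, v0 ∈ B3 → different blocks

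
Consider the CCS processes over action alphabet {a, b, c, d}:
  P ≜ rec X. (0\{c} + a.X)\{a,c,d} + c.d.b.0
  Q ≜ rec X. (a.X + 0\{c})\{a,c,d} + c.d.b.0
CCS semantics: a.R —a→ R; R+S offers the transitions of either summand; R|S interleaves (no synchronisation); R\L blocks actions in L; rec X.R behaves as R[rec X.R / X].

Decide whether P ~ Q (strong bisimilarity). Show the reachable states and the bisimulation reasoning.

YES

Reachable graph of P (4 states):
  m0 = rec X. (0\{c} + a.X)\{a,c,d} + c.d.b.0 → =c=> m1
  m1 = d.b.0 → =d=> m2
  m2 = b.0 → =b=> m3
  m3 = 0 → (no moves)
Reachable graph of Q (4 states):
  n0 = rec X. (a.X + 0\{c})\{a,c,d} + c.d.b.0 → =c=> n1
  n1 = d.b.0 → =d=> n2
  n2 = b.0 → =b=> n3
  n3 = 0 → (no moves)
Bisimilarity quotient blocks:
  B0 = {m0, n0}
  B1 = {m1, n1}
  B2 = {m2, n2}
  B3 = {m3, n3}
m0 ∈ B0, n0 ∈ B0 → same block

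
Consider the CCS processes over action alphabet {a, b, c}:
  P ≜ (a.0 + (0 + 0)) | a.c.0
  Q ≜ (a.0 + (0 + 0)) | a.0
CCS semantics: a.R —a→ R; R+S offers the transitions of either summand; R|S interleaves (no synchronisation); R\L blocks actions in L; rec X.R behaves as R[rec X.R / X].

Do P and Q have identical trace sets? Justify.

P's transition system — 6 states:
  u0 = (a.0 + (0 + 0)) | a.c.0 → =a=> u1, =a=> u2
  u1 = (a.0 + (0 + 0)) | c.0 → =a=> u3, =c=> u4
  u2 = 0 | a.c.0 → =a=> u3
  u3 = 0 | c.0 → =c=> u5
  u4 = (a.0 + (0 + 0)) | 0 → =a=> u5
  u5 = 0 | 0 → (no moves)
Q's transition system — 4 states:
  v0 = (a.0 + (0 + 0)) | a.0 → =a=> v1, =a=> v2
  v1 = (a.0 + (0 + 0)) | 0 → =a=> v3
  v2 = 0 | a.0 → =a=> v3
  v3 = 0 | 0 → (no moves)
Run σ = ⟨ac⟩ on P: start {u0}
  after a @ step 1: {u1, u2}
  after c @ step 2: {u4}
  P completes σ.
Run σ = ⟨ac⟩ on Q: start {v0}
  after a @ step 1: {v1, v2}
  after c @ step 2: ∅ (Q stuck)

trace-distinct — witness ⟨ac⟩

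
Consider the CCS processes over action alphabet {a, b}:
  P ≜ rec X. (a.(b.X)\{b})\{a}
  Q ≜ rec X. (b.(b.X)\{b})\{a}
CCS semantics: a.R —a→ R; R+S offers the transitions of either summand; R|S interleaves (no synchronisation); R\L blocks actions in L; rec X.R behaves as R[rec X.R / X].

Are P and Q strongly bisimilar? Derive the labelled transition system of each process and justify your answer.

P ≁ Q

P's transition system — 1 states:
  s0 = rec X. (a.(b.X)\{b})\{a} :: ·
Q's transition system — 2 states:
  t0 = rec X. (b.(b.X)\{b})\{a} :: --b--▸ t1
  t1 = (b.(rec X. (b.(b.X)\{b})\{a}))\{b}\{a} :: ·
Bisimilarity quotient blocks:
  B0 = {s0, t1}
  B1 = {t0}
s0 ∈ B0, t0 ∈ B1 → different blocks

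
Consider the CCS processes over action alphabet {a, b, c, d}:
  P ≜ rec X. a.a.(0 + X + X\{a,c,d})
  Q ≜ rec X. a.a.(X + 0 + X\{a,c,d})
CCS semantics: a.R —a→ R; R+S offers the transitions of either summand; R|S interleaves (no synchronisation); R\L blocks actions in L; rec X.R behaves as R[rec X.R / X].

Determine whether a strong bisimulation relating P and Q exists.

P's transition system — 3 states:
  p0 = rec X. a.a.(0 + X + X\{a,c,d}) has moves ··a··> p1
  p1 = a.(0 + (rec X. a.a.(0 + X + X\{a,c,d})) + (rec X. a.a.(0 + X + X\{a,c,d}))\{a,c,d}) has moves ··a··> p2
  p2 = 0 + (rec X. a.a.(0 + X + X\{a,c,d})) + (rec X. a.a.(0 + X + X\{a,c,d}))\{a,c,d} has moves ··a··> p1
Q's transition system — 3 states:
  q0 = rec X. a.a.(X + 0 + X\{a,c,d}) has moves ··a··> q1
  q1 = a.((rec X. a.a.(X + 0 + X\{a,c,d})) + 0 + (rec X. a.a.(X + 0 + X\{a,c,d}))\{a,c,d}) has moves ··a··> q2
  q2 = (rec X. a.a.(X + 0 + X\{a,c,d})) + 0 + (rec X. a.a.(X + 0 + X\{a,c,d}))\{a,c,d} has moves ··a··> q1
Coarsest stable partition (strong bisimilarity classes):
  B0 = {p0, p1, p2, q0, q1, q2}
p0 ∈ B0, q0 ∈ B0 → same block

bisimilar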